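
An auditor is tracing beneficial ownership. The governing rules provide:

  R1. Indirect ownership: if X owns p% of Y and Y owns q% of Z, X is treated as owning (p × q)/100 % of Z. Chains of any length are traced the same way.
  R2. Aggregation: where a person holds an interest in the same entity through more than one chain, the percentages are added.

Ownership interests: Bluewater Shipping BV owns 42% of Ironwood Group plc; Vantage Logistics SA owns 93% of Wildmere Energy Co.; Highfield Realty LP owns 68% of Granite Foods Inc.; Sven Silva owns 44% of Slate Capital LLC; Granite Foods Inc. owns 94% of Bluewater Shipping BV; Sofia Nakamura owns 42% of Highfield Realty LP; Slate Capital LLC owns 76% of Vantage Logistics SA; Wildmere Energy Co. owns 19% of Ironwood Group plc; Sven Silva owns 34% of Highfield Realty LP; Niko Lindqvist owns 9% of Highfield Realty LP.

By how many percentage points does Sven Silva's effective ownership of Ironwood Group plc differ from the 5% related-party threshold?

10.036624

Chain via Slate Capital LLC → Vantage Logistics SA → Wildmere Energy Co. (R1): 44% × 76% × 93% × 19% = 5.908848% of Ironwood Group plc.
Chain via Highfield Realty LP → Granite Foods Inc. → Bluewater Shipping BV (R1): 34% × 68% × 94% × 42% = 9.127776% of Ironwood Group plc.
Aggregating (R2): 5.908848% + 9.127776% = 15.036624%.
15.036624% exceeds the 5% threshold by 10.036624 percentage points.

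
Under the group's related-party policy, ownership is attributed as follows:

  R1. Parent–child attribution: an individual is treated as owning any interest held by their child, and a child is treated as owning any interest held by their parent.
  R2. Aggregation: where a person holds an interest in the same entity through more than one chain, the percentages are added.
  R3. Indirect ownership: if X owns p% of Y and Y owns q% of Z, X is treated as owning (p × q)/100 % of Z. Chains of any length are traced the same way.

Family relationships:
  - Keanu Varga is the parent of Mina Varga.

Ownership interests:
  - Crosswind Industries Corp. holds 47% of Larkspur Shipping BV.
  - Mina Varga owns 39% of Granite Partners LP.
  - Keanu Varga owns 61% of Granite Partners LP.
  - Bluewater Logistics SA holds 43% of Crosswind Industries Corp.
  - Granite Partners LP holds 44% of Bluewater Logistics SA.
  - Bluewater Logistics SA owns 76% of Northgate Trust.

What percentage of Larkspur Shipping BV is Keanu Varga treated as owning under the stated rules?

By parent–child attribution (R1), Keanu Varga is treated as also owning Mina Varga's interest in Granite Partners LP, giving 61% + 39% = 100%.
Chain via Granite Partners LP → Bluewater Logistics SA → Crosswind Industries Corp. (R3): 100% × 44% × 43% × 47% = 8.8924% of Larkspur Shipping BV.

8.8924%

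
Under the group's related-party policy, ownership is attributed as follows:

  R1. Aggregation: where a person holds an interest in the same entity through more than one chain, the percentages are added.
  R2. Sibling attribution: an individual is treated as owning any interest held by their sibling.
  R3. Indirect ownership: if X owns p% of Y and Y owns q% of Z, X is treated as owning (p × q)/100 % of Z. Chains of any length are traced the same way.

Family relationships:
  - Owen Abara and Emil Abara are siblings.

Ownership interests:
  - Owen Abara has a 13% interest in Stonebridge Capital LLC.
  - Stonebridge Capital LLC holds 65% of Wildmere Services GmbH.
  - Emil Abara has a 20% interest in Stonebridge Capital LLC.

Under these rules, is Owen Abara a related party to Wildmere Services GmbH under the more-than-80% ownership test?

No

By sibling attribution (R2), Owen Abara is treated as also owning Emil Abara's interest in Stonebridge Capital LLC, giving 13% + 20% = 33%.
Chain via Stonebridge Capital LLC (R3): 33% × 65% = 21.45% of Wildmere Services GmbH.
21.45% does not exceed the 80% threshold, so Owen is not a related party to Wildmere Services GmbH.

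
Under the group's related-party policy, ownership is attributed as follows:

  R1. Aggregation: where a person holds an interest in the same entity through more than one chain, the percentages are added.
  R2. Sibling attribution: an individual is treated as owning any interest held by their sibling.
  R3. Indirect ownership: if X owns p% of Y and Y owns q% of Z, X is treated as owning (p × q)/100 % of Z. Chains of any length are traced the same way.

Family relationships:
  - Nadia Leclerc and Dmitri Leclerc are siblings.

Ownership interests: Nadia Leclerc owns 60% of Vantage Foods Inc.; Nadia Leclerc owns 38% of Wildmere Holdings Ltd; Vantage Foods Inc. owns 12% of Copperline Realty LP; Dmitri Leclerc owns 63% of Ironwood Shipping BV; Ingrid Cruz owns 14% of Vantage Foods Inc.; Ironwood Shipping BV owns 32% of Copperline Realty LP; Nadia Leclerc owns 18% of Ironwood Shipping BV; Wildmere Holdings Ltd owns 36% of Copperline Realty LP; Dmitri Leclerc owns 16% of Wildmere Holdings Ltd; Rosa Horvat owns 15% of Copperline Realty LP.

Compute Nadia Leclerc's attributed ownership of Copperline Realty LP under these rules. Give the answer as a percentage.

By sibling attribution (R2), Nadia Leclerc is treated as also owning Dmitri Leclerc's interest in Wildmere Holdings Ltd, giving 38% + 16% = 54%.
By sibling attribution (R2), Nadia Leclerc is treated as also owning Dmitri Leclerc's interest in Ironwood Shipping BV, giving 18% + 63% = 81%.
Chain via Wildmere Holdings Ltd (R3): 54% × 36% = 19.44% of Copperline Realty LP.
Chain via Vantage Foods Inc. (R3): 60% × 12% = 7.2% of Copperline Realty LP.
Chain via Ironwood Shipping BV (R3): 81% × 32% = 25.92% of Copperline Realty LP.
Aggregating (R1): 19.44% + 7.2% + 25.92% = 52.56%.

52.56%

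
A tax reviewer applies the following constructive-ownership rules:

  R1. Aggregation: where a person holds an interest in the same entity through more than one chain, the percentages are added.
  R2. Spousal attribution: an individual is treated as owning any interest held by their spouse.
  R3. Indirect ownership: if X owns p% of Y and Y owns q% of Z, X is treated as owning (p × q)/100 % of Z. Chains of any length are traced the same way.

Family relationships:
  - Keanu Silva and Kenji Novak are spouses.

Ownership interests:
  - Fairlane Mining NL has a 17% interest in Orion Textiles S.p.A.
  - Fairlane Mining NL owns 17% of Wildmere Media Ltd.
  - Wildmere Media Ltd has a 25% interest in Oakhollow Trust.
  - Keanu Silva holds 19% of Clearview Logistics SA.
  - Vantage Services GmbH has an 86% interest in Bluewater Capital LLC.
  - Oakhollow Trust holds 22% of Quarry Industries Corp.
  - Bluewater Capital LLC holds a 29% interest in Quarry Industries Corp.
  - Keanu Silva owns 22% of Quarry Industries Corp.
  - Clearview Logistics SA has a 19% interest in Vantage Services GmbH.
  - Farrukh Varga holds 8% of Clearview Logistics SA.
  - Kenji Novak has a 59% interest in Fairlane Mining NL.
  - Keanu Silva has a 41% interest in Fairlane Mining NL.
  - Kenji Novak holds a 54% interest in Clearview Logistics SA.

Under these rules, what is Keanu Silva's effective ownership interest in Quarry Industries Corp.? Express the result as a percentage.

26.394178%

By spousal attribution (R2), Keanu Silva is treated as also owning Kenji Novak's interest in Fairlane Mining NL, giving 41% + 59% = 100%.
By spousal attribution (R2), Keanu Silva is treated as also owning Kenji Novak's interest in Clearview Logistics SA, giving 19% + 54% = 73%.
Chain via Fairlane Mining NL → Wildmere Media Ltd → Oakhollow Trust (R3): 100% × 17% × 25% × 22% = 0.935% of Quarry Industries Corp.
Chain via Clearview Logistics SA → Vantage Services GmbH → Bluewater Capital LLC (R3): 73% × 19% × 86% × 29% = 3.459178% of Quarry Industries Corp.
Direct interest in Quarry Industries Corp: 22%.
Aggregating (R1): 0.935% + 3.459178% + 22% = 26.394178%.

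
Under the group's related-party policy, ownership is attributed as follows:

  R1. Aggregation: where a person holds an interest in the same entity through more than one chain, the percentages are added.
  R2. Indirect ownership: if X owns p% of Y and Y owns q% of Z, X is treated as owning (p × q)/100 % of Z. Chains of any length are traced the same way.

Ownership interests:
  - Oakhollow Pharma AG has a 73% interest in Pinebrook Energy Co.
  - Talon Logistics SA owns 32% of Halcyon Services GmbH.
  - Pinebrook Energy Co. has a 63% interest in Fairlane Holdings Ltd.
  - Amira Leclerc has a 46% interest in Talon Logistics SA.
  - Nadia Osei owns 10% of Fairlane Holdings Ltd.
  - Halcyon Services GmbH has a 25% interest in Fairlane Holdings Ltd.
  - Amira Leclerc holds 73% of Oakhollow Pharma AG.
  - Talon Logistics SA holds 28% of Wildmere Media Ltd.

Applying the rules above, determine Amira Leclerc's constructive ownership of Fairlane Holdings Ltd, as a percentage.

37.2527%

Chain via Talon Logistics SA → Halcyon Services GmbH (R2): 46% × 32% × 25% = 3.68% of Fairlane Holdings Ltd.
Chain via Oakhollow Pharma AG → Pinebrook Energy Co. (R2): 73% × 73% × 63% = 33.5727% of Fairlane Holdings Ltd.
Aggregating (R1): 3.68% + 33.5727% = 37.2527%.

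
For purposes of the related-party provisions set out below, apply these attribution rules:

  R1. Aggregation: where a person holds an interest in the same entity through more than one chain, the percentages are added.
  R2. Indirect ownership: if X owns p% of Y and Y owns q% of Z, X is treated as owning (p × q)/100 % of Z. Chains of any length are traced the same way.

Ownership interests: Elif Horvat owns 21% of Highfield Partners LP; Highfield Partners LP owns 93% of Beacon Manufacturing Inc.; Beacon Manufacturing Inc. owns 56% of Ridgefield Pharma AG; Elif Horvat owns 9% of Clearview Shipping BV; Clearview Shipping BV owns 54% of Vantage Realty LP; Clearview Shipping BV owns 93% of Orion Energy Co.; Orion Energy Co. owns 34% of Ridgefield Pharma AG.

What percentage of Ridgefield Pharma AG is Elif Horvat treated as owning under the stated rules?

Chain via Clearview Shipping BV → Orion Energy Co. (R2): 9% × 93% × 34% = 2.8458% of Ridgefield Pharma AG.
Chain via Highfield Partners LP → Beacon Manufacturing Inc. (R2): 21% × 93% × 56% = 10.9368% of Ridgefield Pharma AG.
Aggregating (R1): 2.8458% + 10.9368% = 13.7826%.

13.7826%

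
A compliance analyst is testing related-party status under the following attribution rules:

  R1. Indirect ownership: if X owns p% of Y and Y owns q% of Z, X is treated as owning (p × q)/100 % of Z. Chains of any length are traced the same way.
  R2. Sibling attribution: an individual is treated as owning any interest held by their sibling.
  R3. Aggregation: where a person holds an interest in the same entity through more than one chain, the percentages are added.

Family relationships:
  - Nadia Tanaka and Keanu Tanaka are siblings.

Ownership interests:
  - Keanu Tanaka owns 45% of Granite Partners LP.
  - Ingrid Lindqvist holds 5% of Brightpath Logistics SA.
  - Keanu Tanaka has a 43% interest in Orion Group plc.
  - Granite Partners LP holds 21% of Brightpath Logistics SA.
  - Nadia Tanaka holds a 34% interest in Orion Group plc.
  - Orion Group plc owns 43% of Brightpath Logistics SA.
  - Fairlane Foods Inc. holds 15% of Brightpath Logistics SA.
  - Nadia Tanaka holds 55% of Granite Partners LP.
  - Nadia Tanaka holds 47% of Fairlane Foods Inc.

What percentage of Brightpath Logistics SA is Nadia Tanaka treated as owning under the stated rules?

By sibling attribution (R2), Nadia Tanaka is treated as also owning Keanu Tanaka's interest in Granite Partners LP, giving 55% + 45% = 100%.
By sibling attribution (R2), Nadia Tanaka is treated as also owning Keanu Tanaka's interest in Orion Group plc, giving 34% + 43% = 77%.
Chain via Granite Partners LP (R1): 100% × 21% = 21% of Brightpath Logistics SA.
Chain via Orion Group plc (R1): 77% × 43% = 33.11% of Brightpath Logistics SA.
Chain via Fairlane Foods Inc. (R1): 47% × 15% = 7.05% of Brightpath Logistics SA.
Aggregating (R3): 21% + 33.11% + 7.05% = 61.16%.

61.16%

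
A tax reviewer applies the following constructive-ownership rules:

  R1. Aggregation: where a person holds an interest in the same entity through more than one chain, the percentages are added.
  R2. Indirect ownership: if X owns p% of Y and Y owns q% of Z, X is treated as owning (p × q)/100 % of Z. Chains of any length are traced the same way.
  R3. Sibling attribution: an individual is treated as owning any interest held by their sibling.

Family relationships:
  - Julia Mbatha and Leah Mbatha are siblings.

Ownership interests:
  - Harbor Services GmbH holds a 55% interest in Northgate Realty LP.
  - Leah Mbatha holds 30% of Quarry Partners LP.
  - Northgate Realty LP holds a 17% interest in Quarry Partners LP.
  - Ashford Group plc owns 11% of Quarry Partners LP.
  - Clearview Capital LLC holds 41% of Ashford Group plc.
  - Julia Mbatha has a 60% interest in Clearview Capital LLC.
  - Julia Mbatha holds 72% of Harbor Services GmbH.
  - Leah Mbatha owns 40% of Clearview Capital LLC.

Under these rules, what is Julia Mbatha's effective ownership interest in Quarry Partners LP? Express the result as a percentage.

By sibling attribution (R3), Julia Mbatha is treated as also owning Leah Mbatha's interest in Clearview Capital LLC, giving 60% + 40% = 100%.
By sibling attribution (R3), Julia Mbatha is treated as owning Leah Mbatha's 30% interest in Quarry Partners LP.
Chain via Clearview Capital LLC → Ashford Group plc (R2): 100% × 41% × 11% = 4.51% of Quarry Partners LP.
Chain via Harbor Services GmbH → Northgate Realty LP (R2): 72% × 55% × 17% = 6.732% of Quarry Partners LP.
Direct interest in Quarry Partners LP: 30%.
Aggregating (R1): 4.51% + 6.732% + 30% = 41.242%.

41.242%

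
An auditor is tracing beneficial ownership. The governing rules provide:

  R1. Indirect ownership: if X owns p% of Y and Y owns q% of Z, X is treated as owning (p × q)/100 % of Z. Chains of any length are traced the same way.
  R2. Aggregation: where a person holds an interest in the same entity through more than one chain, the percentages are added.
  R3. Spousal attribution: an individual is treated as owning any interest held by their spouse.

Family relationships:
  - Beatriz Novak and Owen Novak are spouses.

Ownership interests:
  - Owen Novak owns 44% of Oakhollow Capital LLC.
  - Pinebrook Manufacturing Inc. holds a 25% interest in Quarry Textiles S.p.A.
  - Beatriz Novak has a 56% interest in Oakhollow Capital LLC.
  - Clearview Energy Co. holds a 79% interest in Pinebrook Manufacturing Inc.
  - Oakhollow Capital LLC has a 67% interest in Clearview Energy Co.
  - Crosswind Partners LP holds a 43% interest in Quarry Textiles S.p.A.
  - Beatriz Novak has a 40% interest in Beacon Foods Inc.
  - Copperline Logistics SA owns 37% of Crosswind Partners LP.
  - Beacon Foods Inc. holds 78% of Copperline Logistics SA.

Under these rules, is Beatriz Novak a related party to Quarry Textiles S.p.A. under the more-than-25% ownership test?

No

By spousal attribution (R3), Beatriz Novak is treated as also owning Owen Novak's interest in Oakhollow Capital LLC, giving 56% + 44% = 100%.
Chain via Beacon Foods Inc. → Copperline Logistics SA → Crosswind Partners LP (R1): 40% × 78% × 37% × 43% = 4.96392% of Quarry Textiles S.p.A.
Chain via Oakhollow Capital LLC → Clearview Energy Co. → Pinebrook Manufacturing Inc. (R1): 100% × 67% × 79% × 25% = 13.2325% of Quarry Textiles S.p.A.
Aggregating (R2): 4.96392% + 13.2325% = 18.19642%.
18.19642% does not exceed the 25% threshold, so Beatriz is not a related party to Quarry Textiles S.p.A.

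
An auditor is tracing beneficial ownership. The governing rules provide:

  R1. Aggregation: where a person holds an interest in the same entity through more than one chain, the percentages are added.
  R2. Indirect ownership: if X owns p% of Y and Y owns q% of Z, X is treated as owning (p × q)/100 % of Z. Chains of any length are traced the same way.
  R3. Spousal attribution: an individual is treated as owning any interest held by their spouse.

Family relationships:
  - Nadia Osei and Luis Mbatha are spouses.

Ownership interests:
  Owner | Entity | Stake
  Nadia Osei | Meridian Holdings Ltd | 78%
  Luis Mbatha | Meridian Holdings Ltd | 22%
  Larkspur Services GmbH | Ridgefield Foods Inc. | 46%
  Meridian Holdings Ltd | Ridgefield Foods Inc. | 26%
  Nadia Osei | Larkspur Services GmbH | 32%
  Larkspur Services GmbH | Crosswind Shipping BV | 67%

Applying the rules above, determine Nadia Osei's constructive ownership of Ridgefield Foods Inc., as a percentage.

By spousal attribution (R3), Nadia Osei is treated as also owning Luis Mbatha's interest in Meridian Holdings Ltd, giving 78% + 22% = 100%.
Chain via Larkspur Services GmbH (R2): 32% × 46% = 14.72% of Ridgefield Foods Inc.
Chain via Meridian Holdings Ltd (R2): 100% × 26% = 26% of Ridgefield Foods Inc.
Aggregating (R1): 14.72% + 26% = 40.72%.

40.72%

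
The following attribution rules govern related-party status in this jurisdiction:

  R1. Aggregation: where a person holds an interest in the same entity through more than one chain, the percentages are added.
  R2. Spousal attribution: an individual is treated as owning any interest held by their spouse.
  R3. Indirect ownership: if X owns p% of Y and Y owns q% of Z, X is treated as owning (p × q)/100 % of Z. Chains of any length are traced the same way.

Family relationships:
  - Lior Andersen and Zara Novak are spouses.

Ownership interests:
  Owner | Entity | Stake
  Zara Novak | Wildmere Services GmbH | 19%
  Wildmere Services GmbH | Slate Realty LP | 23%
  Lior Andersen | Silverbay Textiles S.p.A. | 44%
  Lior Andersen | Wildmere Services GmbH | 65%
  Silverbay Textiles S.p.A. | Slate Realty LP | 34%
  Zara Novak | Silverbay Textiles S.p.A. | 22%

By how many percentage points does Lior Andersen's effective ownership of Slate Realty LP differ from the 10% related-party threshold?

31.76

By spousal attribution (R2), Lior Andersen is treated as also owning Zara Novak's interest in Silverbay Textiles S.p.A, giving 44% + 22% = 66%.
By spousal attribution (R2), Lior Andersen is treated as also owning Zara Novak's interest in Wildmere Services GmbH, giving 65% + 19% = 84%.
Chain via Silverbay Textiles S.p.A. (R3): 66% × 34% = 22.44% of Slate Realty LP.
Chain via Wildmere Services GmbH (R3): 84% × 23% = 19.32% of Slate Realty LP.
Aggregating (R1): 22.44% + 19.32% = 41.76%.
41.76% exceeds the 10% threshold by 31.76 percentage points.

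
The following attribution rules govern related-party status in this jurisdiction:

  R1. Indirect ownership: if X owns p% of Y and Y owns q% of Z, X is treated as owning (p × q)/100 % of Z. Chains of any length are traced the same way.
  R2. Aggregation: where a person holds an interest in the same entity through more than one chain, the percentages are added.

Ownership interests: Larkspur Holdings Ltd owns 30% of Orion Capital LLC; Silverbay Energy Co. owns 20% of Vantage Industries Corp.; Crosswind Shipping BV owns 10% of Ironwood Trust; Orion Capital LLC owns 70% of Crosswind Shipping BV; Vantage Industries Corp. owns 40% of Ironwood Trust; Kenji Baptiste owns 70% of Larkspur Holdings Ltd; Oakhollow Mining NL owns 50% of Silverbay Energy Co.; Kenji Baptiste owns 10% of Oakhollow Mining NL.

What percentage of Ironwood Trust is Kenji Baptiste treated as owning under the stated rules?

Chain via Larkspur Holdings Ltd → Orion Capital LLC → Crosswind Shipping BV (R1): 70% × 30% × 70% × 10% = 1.47% of Ironwood Trust.
Chain via Oakhollow Mining NL → Silverbay Energy Co. → Vantage Industries Corp. (R1): 10% × 50% × 20% × 40% = 0.4% of Ironwood Trust.
Aggregating (R2): 1.47% + 0.4% = 1.87%.

1.87%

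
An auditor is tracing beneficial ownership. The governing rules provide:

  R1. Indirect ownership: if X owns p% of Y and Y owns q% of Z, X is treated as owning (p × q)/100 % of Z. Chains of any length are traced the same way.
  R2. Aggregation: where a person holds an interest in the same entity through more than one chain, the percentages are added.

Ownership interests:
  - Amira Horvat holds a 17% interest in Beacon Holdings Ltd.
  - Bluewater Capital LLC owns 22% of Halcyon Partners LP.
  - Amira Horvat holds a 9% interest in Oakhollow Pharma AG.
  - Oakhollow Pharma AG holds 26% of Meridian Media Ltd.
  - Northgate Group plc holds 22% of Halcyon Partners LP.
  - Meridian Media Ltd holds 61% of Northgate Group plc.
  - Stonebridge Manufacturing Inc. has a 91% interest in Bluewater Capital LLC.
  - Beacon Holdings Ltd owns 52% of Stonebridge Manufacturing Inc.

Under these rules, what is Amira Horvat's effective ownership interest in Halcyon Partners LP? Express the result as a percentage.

Chain via Oakhollow Pharma AG → Meridian Media Ltd → Northgate Group plc (R1): 9% × 26% × 61% × 22% = 0.314028% of Halcyon Partners LP.
Chain via Beacon Holdings Ltd → Stonebridge Manufacturing Inc. → Bluewater Capital LLC (R1): 17% × 52% × 91% × 22% = 1.769768% of Halcyon Partners LP.
Aggregating (R2): 0.314028% + 1.769768% = 2.083796%.

2.083796%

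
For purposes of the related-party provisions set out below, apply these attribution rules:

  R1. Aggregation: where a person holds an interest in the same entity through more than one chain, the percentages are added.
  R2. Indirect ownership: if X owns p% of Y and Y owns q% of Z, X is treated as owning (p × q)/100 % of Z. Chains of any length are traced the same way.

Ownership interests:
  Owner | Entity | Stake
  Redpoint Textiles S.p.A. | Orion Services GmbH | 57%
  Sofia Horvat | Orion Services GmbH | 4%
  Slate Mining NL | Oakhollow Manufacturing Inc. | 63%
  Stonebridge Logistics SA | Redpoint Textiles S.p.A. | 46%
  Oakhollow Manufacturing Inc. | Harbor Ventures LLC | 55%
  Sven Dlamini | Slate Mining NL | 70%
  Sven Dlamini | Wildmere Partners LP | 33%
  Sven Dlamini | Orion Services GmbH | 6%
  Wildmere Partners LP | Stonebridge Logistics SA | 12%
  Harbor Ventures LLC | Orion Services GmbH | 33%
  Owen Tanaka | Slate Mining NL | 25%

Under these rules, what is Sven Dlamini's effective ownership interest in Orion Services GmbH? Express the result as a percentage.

15.042462%

Chain via Wildmere Partners LP → Stonebridge Logistics SA → Redpoint Textiles S.p.A. (R2): 33% × 12% × 46% × 57% = 1.038312% of Orion Services GmbH.
Chain via Slate Mining NL → Oakhollow Manufacturing Inc. → Harbor Ventures LLC (R2): 70% × 63% × 55% × 33% = 8.00415% of Orion Services GmbH.
Direct interest in Orion Services GmbH: 6%.
Aggregating (R1): 1.038312% + 8.00415% + 6% = 15.042462%.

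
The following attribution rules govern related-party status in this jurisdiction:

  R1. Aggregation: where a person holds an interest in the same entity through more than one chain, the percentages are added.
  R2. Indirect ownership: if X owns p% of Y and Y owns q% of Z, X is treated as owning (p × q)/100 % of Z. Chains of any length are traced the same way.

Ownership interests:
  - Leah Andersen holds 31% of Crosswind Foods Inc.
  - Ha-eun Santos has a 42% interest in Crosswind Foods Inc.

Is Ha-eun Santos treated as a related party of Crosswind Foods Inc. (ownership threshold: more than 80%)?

No

Direct interest in Crosswind Foods Inc: 42%.
42% does not exceed the 80% threshold, so Ha-eun is not a related party to Crosswind Foods Inc.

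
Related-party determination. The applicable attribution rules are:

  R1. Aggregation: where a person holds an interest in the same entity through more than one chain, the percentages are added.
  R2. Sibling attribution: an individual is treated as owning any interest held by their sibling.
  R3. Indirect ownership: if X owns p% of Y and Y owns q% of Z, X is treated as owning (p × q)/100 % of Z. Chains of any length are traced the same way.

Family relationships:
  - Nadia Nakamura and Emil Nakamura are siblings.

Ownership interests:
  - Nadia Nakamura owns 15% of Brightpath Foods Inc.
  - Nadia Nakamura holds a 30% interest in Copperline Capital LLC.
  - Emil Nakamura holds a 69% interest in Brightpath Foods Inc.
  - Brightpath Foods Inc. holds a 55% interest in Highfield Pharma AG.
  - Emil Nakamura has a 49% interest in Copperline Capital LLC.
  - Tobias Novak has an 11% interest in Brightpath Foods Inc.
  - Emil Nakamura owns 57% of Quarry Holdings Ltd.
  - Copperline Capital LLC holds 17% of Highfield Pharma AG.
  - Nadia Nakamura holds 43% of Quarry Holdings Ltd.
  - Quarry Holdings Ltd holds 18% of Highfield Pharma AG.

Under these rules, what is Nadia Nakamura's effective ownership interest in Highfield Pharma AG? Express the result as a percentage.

By sibling attribution (R2), Nadia Nakamura is treated as also owning Emil Nakamura's interest in Copperline Capital LLC, giving 30% + 49% = 79%.
By sibling attribution (R2), Nadia Nakamura is treated as also owning Emil Nakamura's interest in Quarry Holdings Ltd, giving 43% + 57% = 100%.
By sibling attribution (R2), Nadia Nakamura is treated as also owning Emil Nakamura's interest in Brightpath Foods Inc, giving 15% + 69% = 84%.
Chain via Copperline Capital LLC (R3): 79% × 17% = 13.43% of Highfield Pharma AG.
Chain via Quarry Holdings Ltd (R3): 100% × 18% = 18% of Highfield Pharma AG.
Chain via Brightpath Foods Inc. (R3): 84% × 55% = 46.2% of Highfield Pharma AG.
Aggregating (R1): 13.43% + 18% + 46.2% = 77.63%.

77.63%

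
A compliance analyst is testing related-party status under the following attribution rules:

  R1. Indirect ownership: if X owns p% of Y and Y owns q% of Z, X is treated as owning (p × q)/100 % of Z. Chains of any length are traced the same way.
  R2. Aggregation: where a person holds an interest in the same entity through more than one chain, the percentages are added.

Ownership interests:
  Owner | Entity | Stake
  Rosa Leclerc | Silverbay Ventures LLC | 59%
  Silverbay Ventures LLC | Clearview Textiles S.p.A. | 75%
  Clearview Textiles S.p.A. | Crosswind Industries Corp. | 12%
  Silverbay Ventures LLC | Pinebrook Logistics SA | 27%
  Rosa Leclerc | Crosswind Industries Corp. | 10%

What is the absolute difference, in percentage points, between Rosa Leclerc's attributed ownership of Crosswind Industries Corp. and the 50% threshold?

Chain via Silverbay Ventures LLC → Clearview Textiles S.p.A. (R1): 59% × 75% × 12% = 5.31% of Crosswind Industries Corp.
Direct interest in Crosswind Industries Corp: 10%.
Aggregating (R2): 5.31% + 10% = 15.31%.
15.31% falls short of the 50% threshold by 34.69 percentage points.

34.69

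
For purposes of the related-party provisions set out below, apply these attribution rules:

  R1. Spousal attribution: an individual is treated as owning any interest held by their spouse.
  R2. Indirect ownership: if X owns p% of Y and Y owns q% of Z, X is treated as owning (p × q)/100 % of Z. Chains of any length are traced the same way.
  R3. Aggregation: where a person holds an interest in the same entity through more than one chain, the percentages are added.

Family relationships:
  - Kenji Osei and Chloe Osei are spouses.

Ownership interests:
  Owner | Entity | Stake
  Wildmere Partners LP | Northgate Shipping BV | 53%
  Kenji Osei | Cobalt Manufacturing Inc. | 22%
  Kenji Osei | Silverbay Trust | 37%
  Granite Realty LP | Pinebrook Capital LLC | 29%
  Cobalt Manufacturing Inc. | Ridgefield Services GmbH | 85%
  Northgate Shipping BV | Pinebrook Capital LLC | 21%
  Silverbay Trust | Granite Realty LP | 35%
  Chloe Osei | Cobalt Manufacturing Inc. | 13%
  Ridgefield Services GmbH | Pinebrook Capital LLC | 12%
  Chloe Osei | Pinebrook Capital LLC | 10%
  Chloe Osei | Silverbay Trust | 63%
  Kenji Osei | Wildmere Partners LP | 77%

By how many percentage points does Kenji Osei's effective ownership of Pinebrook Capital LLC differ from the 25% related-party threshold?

7.2901

By spousal attribution (R1), Kenji Osei is treated as also owning Chloe Osei's interest in Silverbay Trust, giving 37% + 63% = 100%.
By spousal attribution (R1), Kenji Osei is treated as also owning Chloe Osei's interest in Cobalt Manufacturing Inc, giving 22% + 13% = 35%.
By spousal attribution (R1), Kenji Osei is treated as owning Chloe Osei's 10% interest in Pinebrook Capital LLC.
Chain via Wildmere Partners LP → Northgate Shipping BV (R2): 77% × 53% × 21% = 8.5701% of Pinebrook Capital LLC.
Chain via Silverbay Trust → Granite Realty LP (R2): 100% × 35% × 29% = 10.15% of Pinebrook Capital LLC.
Chain via Cobalt Manufacturing Inc. → Ridgefield Services GmbH (R2): 35% × 85% × 12% = 3.57% of Pinebrook Capital LLC.
Direct interest in Pinebrook Capital LLC: 10%.
Aggregating (R3): 8.5701% + 10.15% + 3.57% + 10% = 32.2901%.
32.2901% exceeds the 25% threshold by 7.2901 percentage points.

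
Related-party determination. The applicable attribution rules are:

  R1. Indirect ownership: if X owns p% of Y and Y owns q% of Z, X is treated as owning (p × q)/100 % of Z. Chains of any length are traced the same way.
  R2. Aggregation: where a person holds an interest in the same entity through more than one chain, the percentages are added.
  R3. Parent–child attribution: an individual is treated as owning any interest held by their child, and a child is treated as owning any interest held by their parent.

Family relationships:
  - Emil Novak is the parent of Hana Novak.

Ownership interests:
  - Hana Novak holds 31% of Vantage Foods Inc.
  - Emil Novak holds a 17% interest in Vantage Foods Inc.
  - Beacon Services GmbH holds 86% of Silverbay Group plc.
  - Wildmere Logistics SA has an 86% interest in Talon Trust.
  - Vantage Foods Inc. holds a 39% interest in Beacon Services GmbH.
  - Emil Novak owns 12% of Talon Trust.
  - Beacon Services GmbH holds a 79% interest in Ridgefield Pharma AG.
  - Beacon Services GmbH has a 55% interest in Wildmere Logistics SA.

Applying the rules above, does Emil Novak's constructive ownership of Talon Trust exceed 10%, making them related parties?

By parent–child attribution (R3), Emil Novak is treated as also owning Hana Novak's interest in Vantage Foods Inc, giving 17% + 31% = 48%.
Chain via Vantage Foods Inc. → Beacon Services GmbH → Wildmere Logistics SA (R1): 48% × 39% × 55% × 86% = 8.85456% of Talon Trust.
Direct interest in Talon Trust: 12%.
Aggregating (R2): 8.85456% + 12% = 20.85456%.
20.85456% exceeds the 10% threshold, so Emil is a related party to Talon Trust.

Yes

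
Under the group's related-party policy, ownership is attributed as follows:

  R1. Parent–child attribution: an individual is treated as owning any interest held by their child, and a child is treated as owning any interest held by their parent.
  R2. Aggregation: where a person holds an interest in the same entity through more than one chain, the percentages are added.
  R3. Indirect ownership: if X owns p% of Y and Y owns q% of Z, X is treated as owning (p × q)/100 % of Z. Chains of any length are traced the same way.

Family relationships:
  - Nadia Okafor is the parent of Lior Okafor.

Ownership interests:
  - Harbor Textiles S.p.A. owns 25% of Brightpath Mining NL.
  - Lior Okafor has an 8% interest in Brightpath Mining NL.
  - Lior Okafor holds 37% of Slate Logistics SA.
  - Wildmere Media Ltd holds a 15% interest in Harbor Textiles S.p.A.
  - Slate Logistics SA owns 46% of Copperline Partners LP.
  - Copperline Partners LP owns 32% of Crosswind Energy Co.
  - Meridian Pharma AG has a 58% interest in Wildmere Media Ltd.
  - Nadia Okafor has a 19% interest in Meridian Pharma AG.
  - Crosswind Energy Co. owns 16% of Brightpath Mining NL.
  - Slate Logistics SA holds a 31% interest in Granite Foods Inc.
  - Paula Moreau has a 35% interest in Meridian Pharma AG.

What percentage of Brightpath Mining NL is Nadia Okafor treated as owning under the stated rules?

9.284674%

By parent–child attribution (R1), Nadia Okafor is treated as owning Lior Okafor's 37% interest in Slate Logistics SA.
By parent–child attribution (R1), Nadia Okafor is treated as owning Lior Okafor's 8% interest in Brightpath Mining NL.
Chain via Meridian Pharma AG → Wildmere Media Ltd → Harbor Textiles S.p.A. (R3): 19% × 58% × 15% × 25% = 0.41325% of Brightpath Mining NL.
Chain via Slate Logistics SA → Copperline Partners LP → Crosswind Energy Co. (R3): 37% × 46% × 32% × 16% = 0.871424% of Brightpath Mining NL.
Direct interest in Brightpath Mining NL: 8%.
Aggregating (R2): 0.41325% + 0.871424% + 8% = 9.284674%.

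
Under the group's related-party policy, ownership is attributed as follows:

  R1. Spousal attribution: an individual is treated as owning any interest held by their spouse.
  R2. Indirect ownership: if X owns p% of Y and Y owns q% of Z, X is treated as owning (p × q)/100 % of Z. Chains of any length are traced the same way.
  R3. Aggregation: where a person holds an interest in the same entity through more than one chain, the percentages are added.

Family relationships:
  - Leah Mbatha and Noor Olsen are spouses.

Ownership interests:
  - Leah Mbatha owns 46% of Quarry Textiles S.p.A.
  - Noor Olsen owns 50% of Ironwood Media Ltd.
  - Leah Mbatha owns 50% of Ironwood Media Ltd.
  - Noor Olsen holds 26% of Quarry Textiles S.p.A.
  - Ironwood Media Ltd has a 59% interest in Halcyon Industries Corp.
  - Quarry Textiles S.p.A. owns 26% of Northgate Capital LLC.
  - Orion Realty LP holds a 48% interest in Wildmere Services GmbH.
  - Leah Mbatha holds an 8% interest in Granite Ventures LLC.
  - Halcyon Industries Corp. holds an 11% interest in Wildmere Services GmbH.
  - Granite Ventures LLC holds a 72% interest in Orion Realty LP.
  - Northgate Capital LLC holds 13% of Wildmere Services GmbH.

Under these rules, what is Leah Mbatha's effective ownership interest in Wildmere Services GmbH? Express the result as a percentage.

11.6884%

By spousal attribution (R1), Leah Mbatha is treated as also owning Noor Olsen's interest in Quarry Textiles S.p.A, giving 46% + 26% = 72%.
By spousal attribution (R1), Leah Mbatha is treated as also owning Noor Olsen's interest in Ironwood Media Ltd, giving 50% + 50% = 100%.
Chain via Quarry Textiles S.p.A. → Northgate Capital LLC (R2): 72% × 26% × 13% = 2.4336% of Wildmere Services GmbH.
Chain via Ironwood Media Ltd → Halcyon Industries Corp. (R2): 100% × 59% × 11% = 6.49% of Wildmere Services GmbH.
Chain via Granite Ventures LLC → Orion Realty LP (R2): 8% × 72% × 48% = 2.7648% of Wildmere Services GmbH.
Aggregating (R3): 2.4336% + 6.49% + 2.7648% = 11.6884%.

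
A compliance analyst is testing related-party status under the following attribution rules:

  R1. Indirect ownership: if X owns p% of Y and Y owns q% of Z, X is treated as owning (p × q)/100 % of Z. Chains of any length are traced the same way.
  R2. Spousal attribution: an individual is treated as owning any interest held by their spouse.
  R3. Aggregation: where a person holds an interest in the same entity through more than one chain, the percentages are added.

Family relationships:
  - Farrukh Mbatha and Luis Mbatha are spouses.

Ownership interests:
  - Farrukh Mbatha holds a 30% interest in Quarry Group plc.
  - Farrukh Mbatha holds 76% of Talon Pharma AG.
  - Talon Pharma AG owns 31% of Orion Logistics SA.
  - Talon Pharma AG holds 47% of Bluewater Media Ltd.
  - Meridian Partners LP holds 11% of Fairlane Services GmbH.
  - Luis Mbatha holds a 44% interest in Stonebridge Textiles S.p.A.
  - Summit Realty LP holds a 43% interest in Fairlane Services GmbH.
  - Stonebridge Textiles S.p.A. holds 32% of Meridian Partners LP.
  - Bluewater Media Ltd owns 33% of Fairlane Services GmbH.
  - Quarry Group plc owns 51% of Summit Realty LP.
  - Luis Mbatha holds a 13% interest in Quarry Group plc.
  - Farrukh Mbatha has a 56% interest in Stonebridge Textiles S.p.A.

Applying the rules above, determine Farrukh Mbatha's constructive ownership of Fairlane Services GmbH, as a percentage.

24.7375%

By spousal attribution (R2), Farrukh Mbatha is treated as also owning Luis Mbatha's interest in Quarry Group plc, giving 30% + 13% = 43%.
By spousal attribution (R2), Farrukh Mbatha is treated as also owning Luis Mbatha's interest in Stonebridge Textiles S.p.A, giving 56% + 44% = 100%.
Chain via Quarry Group plc → Summit Realty LP (R1): 43% × 51% × 43% = 9.4299% of Fairlane Services GmbH.
Chain via Stonebridge Textiles S.p.A. → Meridian Partners LP (R1): 100% × 32% × 11% = 3.52% of Fairlane Services GmbH.
Chain via Talon Pharma AG → Bluewater Media Ltd (R1): 76% × 47% × 33% = 11.7876% of Fairlane Services GmbH.
Aggregating (R3): 9.4299% + 3.52% + 11.7876% = 24.7375%.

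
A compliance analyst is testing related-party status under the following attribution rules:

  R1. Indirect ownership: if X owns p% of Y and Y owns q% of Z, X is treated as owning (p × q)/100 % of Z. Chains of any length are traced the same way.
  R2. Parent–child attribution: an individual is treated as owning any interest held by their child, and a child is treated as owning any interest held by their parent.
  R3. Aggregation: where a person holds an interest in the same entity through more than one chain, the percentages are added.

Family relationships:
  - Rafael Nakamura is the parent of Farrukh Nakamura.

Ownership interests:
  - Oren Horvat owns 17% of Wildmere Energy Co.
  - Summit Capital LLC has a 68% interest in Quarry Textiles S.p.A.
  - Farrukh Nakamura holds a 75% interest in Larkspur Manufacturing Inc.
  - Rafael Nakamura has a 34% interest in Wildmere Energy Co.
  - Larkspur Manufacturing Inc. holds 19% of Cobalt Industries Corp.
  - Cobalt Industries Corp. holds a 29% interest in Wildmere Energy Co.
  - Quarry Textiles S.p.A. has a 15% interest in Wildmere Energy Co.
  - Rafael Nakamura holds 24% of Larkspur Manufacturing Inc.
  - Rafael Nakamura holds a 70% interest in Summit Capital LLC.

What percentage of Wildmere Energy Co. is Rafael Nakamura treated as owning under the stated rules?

46.5949%

By parent–child attribution (R2), Rafael Nakamura is treated as also owning Farrukh Nakamura's interest in Larkspur Manufacturing Inc, giving 24% + 75% = 99%.
Chain via Larkspur Manufacturing Inc. → Cobalt Industries Corp. (R1): 99% × 19% × 29% = 5.4549% of Wildmere Energy Co.
Chain via Summit Capital LLC → Quarry Textiles S.p.A. (R1): 70% × 68% × 15% = 7.14% of Wildmere Energy Co.
Direct interest in Wildmere Energy Co: 34%.
Aggregating (R3): 5.4549% + 7.14% + 34% = 46.5949%.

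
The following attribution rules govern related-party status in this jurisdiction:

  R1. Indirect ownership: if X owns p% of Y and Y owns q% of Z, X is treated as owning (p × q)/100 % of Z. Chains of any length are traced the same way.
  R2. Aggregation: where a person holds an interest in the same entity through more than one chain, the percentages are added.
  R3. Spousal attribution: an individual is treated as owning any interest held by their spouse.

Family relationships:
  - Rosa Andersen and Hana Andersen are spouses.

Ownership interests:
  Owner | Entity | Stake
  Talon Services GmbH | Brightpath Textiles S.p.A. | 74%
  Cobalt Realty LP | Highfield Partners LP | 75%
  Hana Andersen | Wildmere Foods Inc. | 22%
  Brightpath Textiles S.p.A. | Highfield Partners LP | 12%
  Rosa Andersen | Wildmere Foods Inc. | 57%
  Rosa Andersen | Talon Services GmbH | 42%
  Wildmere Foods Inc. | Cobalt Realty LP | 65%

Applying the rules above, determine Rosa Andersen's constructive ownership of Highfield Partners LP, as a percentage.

42.2421%

By spousal attribution (R3), Rosa Andersen is treated as also owning Hana Andersen's interest in Wildmere Foods Inc, giving 57% + 22% = 79%.
Chain via Wildmere Foods Inc. → Cobalt Realty LP (R1): 79% × 65% × 75% = 38.5125% of Highfield Partners LP.
Chain via Talon Services GmbH → Brightpath Textiles S.p.A. (R1): 42% × 74% × 12% = 3.7296% of Highfield Partners LP.
Aggregating (R2): 38.5125% + 3.7296% = 42.2421%.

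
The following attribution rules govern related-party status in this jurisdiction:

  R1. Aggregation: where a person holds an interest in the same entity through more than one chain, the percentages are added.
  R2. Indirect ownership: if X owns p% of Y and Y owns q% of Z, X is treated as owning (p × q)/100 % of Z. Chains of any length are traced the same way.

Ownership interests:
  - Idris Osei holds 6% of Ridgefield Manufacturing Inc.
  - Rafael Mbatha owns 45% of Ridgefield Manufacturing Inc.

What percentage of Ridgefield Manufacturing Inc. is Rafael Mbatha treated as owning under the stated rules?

45%

Direct interest in Ridgefield Manufacturing Inc: 45%.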